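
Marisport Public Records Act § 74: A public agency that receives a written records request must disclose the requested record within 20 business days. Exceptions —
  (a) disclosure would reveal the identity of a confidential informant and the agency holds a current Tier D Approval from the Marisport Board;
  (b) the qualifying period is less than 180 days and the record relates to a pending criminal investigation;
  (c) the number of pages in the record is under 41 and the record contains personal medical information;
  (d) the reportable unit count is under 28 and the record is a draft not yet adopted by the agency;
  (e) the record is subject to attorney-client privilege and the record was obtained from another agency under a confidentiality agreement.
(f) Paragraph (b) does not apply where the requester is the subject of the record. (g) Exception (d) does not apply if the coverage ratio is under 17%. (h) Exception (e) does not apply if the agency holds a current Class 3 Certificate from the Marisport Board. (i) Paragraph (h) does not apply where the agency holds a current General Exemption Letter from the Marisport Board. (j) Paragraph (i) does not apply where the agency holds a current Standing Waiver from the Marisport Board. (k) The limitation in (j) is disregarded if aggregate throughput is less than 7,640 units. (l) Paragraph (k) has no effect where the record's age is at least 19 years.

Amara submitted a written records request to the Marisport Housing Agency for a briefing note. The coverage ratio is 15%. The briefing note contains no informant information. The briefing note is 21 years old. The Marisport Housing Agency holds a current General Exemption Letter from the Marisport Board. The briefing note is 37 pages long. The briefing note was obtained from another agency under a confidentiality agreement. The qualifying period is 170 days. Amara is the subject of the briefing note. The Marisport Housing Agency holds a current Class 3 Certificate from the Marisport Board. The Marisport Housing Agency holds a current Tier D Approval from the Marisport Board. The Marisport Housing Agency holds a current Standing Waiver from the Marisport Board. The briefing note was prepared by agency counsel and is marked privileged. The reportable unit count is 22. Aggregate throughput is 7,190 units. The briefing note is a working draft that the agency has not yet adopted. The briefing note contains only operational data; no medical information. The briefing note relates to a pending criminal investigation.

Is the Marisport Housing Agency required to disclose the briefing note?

Exception (a) does not apply: the briefing note contains no informant information.
Exception (b) is satisfied on its face — the qualifying period is 170 days, less than the 180 days limit; the briefing note relates to a pending investigation. However, paragraph (f) must be considered: (f) operates against (b): Amara is the subject of the briefing note. (b) is therefore removed.
Exception (c) fails — the briefing note contains only operational data.
Exception (d)'s conditions are all satisfied: the reportable unit count is 22, under the 28 limit; the briefing note is an unadopted draft. Turning to paragraph (g): (g) operates against (d): the coverage ratio is 15%, under the 17% limit. (d) is therefore removed.
Exception (e): the briefing note is privileged; the briefing note was obtained under a confidentiality agreement — every condition holds. Turning to paragraphs (h)–(l): (h) is engaged — a current Class 3 Certificate is held. (i) is triggered (a current General Exemption Letter is held), but is displaced by (j): (j) operates — a current Standing Waiver is held. (k) applies (aggregate throughput is 7,190 units, less than the 7,640 units limit), but is itself disapplied by (l): (l) is triggered — the record's age is 21 years, meeting the 19 years threshold. Exception (e) does not apply.
No exception is made out. the Marisport Housing Agency falls within the general rule.

Yes — the Marisport Housing Agency must disclose the briefing note.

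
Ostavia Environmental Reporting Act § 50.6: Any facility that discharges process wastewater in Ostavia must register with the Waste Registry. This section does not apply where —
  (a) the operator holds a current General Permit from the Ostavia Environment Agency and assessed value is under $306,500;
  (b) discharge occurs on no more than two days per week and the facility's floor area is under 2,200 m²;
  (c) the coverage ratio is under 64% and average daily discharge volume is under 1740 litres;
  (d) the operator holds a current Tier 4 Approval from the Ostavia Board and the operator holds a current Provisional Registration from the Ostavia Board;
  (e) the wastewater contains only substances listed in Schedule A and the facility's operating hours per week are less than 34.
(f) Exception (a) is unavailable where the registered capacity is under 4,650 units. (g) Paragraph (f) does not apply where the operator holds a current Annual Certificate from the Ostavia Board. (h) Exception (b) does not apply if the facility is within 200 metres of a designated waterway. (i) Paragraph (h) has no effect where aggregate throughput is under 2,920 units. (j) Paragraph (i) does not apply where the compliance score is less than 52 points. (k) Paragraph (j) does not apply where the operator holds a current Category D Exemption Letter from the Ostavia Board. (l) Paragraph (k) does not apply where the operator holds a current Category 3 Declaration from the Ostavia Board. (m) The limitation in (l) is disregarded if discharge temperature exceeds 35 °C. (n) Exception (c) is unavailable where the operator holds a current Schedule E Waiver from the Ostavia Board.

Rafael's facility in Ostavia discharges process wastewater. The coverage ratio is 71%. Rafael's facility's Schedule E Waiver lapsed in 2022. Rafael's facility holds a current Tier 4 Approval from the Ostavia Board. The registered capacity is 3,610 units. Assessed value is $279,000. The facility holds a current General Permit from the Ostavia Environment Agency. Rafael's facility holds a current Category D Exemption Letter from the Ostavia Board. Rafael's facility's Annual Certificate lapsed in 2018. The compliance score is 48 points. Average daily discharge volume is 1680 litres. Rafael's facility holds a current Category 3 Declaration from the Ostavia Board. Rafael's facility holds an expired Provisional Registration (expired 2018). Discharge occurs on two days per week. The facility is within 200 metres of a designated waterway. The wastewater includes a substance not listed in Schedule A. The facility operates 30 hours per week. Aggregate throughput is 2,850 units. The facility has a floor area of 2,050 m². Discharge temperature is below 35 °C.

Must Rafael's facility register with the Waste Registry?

Yes — Rafael's facility must register with the Waste Registry.

Exception (a)'s conditions are all satisfied: a current General Permit is held; assessed value is $279,000, under the $306,500 limit. But: (f) operates against (a): the registered capacity is 3,610 units, under the 4,650 units limit. (g) does not operate here (the Annual Certificate is not current), so (f) stands. (a) is therefore removed.
Exception (b): discharge occurs on no more than two days per week; the facility's floor area is 2,050 m², under the 2,200 m² limit — every condition holds. But: (h) operates against (b): the facility is within 200 m of a designated waterway. (i) is triggered (aggregate throughput is 2,850 units, under the 2,920 units limit), but is set aside by (j): (j) operates against (i): the compliance score is 48 points, less than the 52 points limit. (k) is triggered (a current Category D Exemption Letter is held), but is displaced by (l): (l) applies — a current Category 3 Declaration is held. (m), which would lift (l), is not triggered — discharge temperature is below 35 °C. So (b) is unavailable.
Exception (c) does not apply: the coverage ratio is 71%, not under 64%.
Exception (d) requires that the operator holds a current Provisional Registration from the Ostavia Board; but no current Provisional Registration is held, so (d) is unavailable.
Exception (e) does not apply: the wastewater includes a non-Schedule-A substance.
No exception is made out. Rafael's facility falls within the general rule.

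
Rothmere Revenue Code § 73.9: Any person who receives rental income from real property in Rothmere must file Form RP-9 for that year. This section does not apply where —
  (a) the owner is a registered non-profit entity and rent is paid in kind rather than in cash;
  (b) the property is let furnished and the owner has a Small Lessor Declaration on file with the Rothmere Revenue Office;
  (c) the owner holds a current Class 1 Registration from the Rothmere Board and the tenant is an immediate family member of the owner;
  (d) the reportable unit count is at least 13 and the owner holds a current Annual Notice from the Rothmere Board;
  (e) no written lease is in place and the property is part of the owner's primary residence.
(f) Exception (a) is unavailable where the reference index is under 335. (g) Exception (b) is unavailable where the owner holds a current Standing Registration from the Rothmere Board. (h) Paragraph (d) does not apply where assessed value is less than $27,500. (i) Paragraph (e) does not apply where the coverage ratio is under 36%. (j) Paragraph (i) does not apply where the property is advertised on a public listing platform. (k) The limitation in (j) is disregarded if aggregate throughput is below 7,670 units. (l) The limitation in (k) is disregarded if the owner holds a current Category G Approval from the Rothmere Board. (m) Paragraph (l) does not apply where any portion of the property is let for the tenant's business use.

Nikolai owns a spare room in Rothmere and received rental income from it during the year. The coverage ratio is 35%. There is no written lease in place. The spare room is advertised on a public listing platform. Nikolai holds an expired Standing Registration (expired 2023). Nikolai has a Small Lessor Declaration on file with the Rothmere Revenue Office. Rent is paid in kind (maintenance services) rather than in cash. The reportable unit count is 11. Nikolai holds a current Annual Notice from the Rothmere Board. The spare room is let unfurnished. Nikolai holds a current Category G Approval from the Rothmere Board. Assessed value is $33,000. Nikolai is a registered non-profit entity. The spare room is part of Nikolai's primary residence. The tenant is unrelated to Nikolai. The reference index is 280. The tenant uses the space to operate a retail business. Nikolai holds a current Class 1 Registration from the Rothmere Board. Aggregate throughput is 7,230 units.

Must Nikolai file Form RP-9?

All of (a)'s requirements are met (Nikolai is a registered non-profit; rent is paid in kind). But applying paragraph (f): (f) operates — the reference index is 280, under the 335 limit. Exception (a) does not apply.
Exception (b) requires that the property is let furnished; but the property is let unfurnished, so (b) is unavailable.
Exception (c) does not apply: the tenant is unrelated to the owner.
Exception (d) requires that the reportable unit count is at least 13; but the reportable unit count is 11, short of 13, so (d) is unavailable.
All of (e)'s requirements are met (there is no written lease; the spare room is part of the primary residence). Turning to paragraphs (i)–(m): (i) operates against (e): the coverage ratio is 35%, under the 36% limit. (j) operates (the property is publicly advertised), but yields to (k): (k) is triggered — aggregate throughput is 7,230 units, below the 7,670 units limit. (l) would limit (k) — a current Category G Approval is held — but (m) sets (l) aside: (m) operates against (l): the space is let for business use. So (e) is unavailable.
No exception is made out. Nikolai falls within the general rule.

Yes — Nikolai must file Form RP-9.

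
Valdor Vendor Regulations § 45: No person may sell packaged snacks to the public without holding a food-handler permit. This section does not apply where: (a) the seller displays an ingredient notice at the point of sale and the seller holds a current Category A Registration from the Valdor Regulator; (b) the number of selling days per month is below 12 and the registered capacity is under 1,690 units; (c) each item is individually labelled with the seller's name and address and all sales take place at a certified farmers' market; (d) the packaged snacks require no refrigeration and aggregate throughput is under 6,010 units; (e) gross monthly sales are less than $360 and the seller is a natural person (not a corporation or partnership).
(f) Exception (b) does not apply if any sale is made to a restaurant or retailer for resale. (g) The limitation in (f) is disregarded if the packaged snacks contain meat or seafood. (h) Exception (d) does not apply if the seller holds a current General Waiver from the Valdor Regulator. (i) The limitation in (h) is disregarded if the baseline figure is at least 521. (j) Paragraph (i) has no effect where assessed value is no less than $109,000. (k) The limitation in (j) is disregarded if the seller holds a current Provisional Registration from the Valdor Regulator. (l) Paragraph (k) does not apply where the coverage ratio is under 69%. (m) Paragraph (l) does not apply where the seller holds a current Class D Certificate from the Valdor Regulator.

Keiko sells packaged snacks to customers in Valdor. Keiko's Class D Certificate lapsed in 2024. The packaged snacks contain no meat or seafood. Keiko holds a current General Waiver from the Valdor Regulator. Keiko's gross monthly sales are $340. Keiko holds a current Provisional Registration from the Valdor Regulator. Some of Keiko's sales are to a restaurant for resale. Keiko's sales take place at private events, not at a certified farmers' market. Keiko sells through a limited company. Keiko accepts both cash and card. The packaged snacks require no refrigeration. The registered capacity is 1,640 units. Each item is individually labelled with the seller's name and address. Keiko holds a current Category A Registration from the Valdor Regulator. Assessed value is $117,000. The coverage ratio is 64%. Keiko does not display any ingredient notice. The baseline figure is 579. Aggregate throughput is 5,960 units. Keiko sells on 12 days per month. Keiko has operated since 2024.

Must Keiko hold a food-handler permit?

Exception (a) fails — no ingredient notice is displayed.
Exception (b) requires that the number of selling days per month is below 12; but the number of selling days per month is 12, not below 12, so (b) is unavailable.
Exception (c) does not apply: sales are at private events, not a certified farmers' market.
Exception (d): the packaged snacks are shelf-stable; aggregate throughput is 5,960 units, under the 6,010 units limit — every condition holds. But applying paragraphs (h)–(m): (h) is engaged — a current General Waiver is held. (i) would limit (h) — the baseline figure is 579, meeting the 521 threshold — but (j) sets (i) aside: (j) operates against (i): assessed value is $117,000, meeting the $109,000 threshold. (k) would limit (j) — a current Provisional Registration is held — but (l) sets (k) aside: (l) is triggered — the coverage ratio is 64%, under the 69% limit. (m), which would lift (l), is not engaged — there is no Class D Certificate in force. (d) is therefore removed.
Exception (e) does not apply: the seller operates through a limited company.
No exception applies. The general rule governs.

Yes — Keiko must hold a food-handler permit.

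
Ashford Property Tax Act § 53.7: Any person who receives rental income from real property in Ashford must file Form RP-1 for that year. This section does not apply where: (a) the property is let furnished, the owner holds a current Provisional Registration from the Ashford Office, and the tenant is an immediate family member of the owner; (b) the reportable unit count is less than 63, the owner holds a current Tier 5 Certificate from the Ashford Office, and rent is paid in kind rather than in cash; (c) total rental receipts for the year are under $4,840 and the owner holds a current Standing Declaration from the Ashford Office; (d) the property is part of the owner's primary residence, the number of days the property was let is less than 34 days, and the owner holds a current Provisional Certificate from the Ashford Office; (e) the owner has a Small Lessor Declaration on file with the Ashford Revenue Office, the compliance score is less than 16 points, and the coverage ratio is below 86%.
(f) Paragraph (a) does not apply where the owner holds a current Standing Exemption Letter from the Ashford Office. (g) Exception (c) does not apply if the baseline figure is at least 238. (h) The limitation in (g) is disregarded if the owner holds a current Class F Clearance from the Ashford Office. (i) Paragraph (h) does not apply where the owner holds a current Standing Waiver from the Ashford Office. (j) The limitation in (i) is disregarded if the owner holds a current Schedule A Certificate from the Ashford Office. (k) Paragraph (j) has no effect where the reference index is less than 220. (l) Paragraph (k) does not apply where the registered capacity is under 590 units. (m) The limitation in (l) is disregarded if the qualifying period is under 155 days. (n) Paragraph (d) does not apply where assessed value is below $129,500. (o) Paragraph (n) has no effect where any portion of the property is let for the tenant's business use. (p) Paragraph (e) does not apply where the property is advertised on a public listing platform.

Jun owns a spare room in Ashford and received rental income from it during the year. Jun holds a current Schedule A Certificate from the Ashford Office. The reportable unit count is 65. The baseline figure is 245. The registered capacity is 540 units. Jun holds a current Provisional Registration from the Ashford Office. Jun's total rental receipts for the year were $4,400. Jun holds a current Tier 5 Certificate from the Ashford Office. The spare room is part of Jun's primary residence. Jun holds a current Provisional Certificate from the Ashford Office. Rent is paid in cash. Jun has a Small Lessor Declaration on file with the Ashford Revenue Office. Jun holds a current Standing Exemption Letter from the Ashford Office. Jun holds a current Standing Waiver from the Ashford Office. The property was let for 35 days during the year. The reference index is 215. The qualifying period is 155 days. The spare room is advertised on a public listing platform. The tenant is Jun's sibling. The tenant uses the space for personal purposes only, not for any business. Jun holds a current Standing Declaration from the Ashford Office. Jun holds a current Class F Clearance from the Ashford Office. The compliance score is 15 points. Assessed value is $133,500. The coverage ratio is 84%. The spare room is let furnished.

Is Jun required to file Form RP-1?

Exception (a)'s conditions are all satisfied: the property is let furnished; a current Provisional Registration is held; the tenant is an immediate family member. But applying paragraph (f): (f) operates against (a): a current Standing Exemption Letter is held. Exception (a) does not apply.
Exception (b) fails — the reportable unit count is 65, not less than 63.
All of (c)'s requirements are met (total rental receipts for the year are $4,400, under the $4,840 limit; a current Standing Declaration is held). As to paragraphs (g)–(m): (g) is triggered (the baseline figure is 245, meeting the 238 threshold), but is set aside by (h): (h) is triggered — a current Class F Clearance is held. (i) would limit (h) — a current Standing Waiver is held — but (j) sets (i) aside: (j) operates against (i): a current Schedule A Certificate is held. (k) operates (the reference index is 215, less than the 220 limit), but is set aside by (l): (l) is engaged — the registered capacity is 540 units, under the 590 units limit. (m) is not triggered (the qualifying period is 155 days, not under 155 days), so (l) stands. So (c) applies.
Exception (d) fails — the number of days the property was let is 35 days, not less than 34 days.
All of (e)'s requirements are met (a Small Lessor Declaration is on file; the compliance score is 15 points, less than the 16 points limit; the coverage ratio is 84%, below the 86% limit). But applying paragraph (p): (p) operates against (e): the property is publicly advertised. (e) is therefore removed.

No — exception (c) applies; Jun is not required to file Form RP-1.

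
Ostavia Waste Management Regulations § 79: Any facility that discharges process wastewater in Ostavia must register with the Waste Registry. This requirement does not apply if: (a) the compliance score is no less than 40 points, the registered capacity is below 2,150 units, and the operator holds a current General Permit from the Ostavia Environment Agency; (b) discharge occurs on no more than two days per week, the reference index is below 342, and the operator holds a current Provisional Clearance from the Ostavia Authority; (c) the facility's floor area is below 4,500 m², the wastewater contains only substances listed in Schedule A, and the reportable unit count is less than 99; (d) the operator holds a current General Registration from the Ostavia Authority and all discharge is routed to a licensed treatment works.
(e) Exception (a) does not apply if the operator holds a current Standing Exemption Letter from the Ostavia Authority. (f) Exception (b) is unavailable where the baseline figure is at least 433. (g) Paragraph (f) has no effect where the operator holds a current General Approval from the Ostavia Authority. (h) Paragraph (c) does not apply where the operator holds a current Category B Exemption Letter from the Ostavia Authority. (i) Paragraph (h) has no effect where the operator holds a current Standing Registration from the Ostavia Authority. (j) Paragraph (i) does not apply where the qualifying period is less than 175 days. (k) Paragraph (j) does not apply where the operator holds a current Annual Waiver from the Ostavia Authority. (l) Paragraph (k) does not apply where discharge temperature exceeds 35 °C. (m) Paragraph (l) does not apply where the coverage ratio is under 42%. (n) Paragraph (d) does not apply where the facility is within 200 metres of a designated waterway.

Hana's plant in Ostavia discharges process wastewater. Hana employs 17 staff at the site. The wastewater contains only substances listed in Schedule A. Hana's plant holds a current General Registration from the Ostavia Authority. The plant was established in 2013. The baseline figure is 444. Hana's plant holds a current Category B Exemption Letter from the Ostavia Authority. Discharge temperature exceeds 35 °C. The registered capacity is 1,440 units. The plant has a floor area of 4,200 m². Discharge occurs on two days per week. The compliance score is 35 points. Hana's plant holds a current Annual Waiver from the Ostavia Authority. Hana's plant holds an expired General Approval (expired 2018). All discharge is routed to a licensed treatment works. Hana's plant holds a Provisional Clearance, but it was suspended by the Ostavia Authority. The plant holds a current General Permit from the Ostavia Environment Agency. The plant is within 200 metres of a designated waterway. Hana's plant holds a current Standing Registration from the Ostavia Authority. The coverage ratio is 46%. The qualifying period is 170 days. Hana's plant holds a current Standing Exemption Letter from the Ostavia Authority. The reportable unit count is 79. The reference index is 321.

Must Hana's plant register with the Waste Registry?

Yes — Hana's plant must register with the Waste Registry.

Exception (a) does not apply: the compliance score is 35 points, short of 40 points.
Exception (b) does not apply: there is no Provisional Clearance in force.
Exception (c): the facility's floor area is 4,200 m², below the 4,500 m² limit; the wastewater is Schedule-A-only; the reportable unit count is 79, less than the 99 limit — every condition holds. But: (h) applies — a current Category B Exemption Letter is held. (i) is triggered (a current Standing Registration is held), but is set aside by (j): (j) applies — the qualifying period is 170 days, less than the 175 days limit. (k) would limit (j) — a current Annual Waiver is held — but (l) sets (k) aside: (l) applies — discharge temperature exceeds 35 °C. (m), which would lift (l), is not engaged — the coverage ratio is 46%, not under 42%. (c) is therefore removed.
Exception (d)'s conditions are all satisfied: a current General Registration is held; discharge is routed to a licensed treatment works. Turning to paragraph (n): (n) is triggered — the plant is within 200 m of a designated waterway. (d) is therefore removed.
Every exception is unavailable, so the rule governs.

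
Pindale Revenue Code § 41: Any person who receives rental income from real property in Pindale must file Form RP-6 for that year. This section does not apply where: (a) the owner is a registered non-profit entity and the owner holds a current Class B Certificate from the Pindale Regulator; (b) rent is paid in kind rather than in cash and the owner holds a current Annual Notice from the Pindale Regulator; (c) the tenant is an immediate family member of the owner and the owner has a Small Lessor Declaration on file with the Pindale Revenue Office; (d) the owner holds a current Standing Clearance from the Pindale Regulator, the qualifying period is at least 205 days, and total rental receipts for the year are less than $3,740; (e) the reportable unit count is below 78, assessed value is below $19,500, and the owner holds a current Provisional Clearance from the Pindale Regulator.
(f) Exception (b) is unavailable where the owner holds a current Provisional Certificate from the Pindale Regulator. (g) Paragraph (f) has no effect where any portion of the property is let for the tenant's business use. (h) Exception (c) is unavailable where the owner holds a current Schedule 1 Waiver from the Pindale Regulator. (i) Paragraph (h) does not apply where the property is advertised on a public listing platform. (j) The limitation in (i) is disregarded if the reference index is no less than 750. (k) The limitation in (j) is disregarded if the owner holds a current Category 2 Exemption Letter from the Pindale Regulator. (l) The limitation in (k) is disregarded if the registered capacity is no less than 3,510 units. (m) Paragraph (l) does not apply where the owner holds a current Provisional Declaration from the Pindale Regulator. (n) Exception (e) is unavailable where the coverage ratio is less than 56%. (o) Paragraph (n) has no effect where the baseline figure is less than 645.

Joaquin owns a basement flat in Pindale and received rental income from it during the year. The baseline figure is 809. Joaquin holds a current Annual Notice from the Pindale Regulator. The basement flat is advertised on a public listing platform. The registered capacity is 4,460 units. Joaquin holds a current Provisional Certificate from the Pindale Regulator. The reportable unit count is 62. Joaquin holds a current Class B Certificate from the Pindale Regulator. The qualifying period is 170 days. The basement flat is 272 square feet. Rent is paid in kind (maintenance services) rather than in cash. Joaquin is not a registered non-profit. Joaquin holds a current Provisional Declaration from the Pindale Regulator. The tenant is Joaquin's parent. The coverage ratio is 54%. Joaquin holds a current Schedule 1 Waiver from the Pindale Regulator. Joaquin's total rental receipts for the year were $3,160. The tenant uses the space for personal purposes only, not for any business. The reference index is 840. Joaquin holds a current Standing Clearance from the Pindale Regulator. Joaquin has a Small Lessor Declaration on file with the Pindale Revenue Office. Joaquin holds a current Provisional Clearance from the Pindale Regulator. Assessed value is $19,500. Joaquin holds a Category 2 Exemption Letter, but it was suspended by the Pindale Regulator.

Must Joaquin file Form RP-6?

Exception (a) fails — Joaquin is not a registered non-profit.
All of (b)'s requirements are met (rent is paid in kind; a current Annual Notice is held). But applying paragraphs (f)–(g): (f) is triggered — a current Provisional Certificate is held. (g) is inapplicable (the space is used for personal purposes only), so (f) stands. (b) is therefore removed.
Exception (c) is satisfied on its face — the tenant is an immediate family member; a Small Lessor Declaration is on file. Turning to paragraphs (h)–(m): (h) operates against (c): a current Schedule 1 Waiver is held. (i) would limit (h) — the property is publicly advertised — but (j) sets (i) aside: (j) operates against (i): the reference index is 840, meeting the 750 threshold. (k), which would lift (j), is not triggered — there is no Category 2 Exemption Letter in force. So (c) is unavailable.
Exception (d) fails — the qualifying period is 170 days, short of 205 days.
Exception (e) does not apply: assessed value is $19,500, not below $19,500.
No exception displaces § 41.

Yes — Joaquin must file Form RP-6.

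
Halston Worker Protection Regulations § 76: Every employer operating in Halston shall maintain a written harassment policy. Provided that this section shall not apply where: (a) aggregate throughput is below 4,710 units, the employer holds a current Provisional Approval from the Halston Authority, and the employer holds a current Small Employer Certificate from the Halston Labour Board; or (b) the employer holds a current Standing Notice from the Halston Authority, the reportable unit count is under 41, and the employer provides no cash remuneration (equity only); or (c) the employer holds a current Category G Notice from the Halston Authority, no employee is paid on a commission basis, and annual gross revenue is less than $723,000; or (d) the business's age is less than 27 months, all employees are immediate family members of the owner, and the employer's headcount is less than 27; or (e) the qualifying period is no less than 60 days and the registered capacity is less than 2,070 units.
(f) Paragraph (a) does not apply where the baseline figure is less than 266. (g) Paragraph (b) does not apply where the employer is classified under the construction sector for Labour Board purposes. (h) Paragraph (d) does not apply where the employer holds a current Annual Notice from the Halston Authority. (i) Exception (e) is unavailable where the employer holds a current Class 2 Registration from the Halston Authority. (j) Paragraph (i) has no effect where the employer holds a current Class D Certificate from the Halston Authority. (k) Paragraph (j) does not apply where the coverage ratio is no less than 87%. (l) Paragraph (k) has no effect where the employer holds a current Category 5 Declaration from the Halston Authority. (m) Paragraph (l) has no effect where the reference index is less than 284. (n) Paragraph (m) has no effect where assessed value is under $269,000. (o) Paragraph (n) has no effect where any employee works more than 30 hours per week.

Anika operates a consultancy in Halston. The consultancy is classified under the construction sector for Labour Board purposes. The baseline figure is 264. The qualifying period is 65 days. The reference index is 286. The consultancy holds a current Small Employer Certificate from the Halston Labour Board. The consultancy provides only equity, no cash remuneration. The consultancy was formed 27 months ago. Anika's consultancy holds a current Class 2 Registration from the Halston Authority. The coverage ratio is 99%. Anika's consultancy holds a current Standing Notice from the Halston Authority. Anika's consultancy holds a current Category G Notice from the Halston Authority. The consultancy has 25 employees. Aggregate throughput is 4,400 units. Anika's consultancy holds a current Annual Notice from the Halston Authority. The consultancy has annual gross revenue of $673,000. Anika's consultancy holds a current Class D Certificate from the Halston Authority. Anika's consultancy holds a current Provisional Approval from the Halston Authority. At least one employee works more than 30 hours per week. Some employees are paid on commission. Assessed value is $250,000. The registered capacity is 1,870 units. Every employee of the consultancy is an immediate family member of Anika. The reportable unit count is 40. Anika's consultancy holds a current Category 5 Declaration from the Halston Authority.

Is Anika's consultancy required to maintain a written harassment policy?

No — exception (e) applies; Anika's consultancy is not required to maintain a written harassment policy.

Exception (a)'s conditions are all satisfied: aggregate throughput is 4,400 units, below the 4,710 units limit; a current Provisional Approval is held; a current Small Employer Certificate is held. But: (f) operates against (a): the baseline figure is 264, less than the 266 limit. So (a) is unavailable.
Exception (b)'s conditions are all satisfied: a current Standing Notice is held; the reportable unit count is 40, under the 41 limit; remuneration is equity-only. Turning to paragraph (g): (g) operates against (b): the consultancy is classified under the construction sector. (b) is therefore removed.
Exception (c) requires that no employee is paid on a commission basis; but some employees are paid on commission, so (c) is unavailable.
Exception (d) does not apply: the business's age is 27 months, not less than 27 months.
All of (e)'s requirements are met (the qualifying period is 65 days, meeting the 60 days threshold; the registered capacity is 1,870 units, less than the 2,070 units limit). Under paragraphs (i)–(o): (i) would limit (e) — a current Class 2 Registration is held — but (j) sets (i) aside: (j) applies — a current Class D Certificate is held. (k) applies (the coverage ratio is 99%, meeting the 87% threshold), but is overridden by (l): (l) operates against (k): a current Category 5 Declaration is held. (m) is not engaged (the reference index is 286, not less than 284), so (l) stands. So (e) applies.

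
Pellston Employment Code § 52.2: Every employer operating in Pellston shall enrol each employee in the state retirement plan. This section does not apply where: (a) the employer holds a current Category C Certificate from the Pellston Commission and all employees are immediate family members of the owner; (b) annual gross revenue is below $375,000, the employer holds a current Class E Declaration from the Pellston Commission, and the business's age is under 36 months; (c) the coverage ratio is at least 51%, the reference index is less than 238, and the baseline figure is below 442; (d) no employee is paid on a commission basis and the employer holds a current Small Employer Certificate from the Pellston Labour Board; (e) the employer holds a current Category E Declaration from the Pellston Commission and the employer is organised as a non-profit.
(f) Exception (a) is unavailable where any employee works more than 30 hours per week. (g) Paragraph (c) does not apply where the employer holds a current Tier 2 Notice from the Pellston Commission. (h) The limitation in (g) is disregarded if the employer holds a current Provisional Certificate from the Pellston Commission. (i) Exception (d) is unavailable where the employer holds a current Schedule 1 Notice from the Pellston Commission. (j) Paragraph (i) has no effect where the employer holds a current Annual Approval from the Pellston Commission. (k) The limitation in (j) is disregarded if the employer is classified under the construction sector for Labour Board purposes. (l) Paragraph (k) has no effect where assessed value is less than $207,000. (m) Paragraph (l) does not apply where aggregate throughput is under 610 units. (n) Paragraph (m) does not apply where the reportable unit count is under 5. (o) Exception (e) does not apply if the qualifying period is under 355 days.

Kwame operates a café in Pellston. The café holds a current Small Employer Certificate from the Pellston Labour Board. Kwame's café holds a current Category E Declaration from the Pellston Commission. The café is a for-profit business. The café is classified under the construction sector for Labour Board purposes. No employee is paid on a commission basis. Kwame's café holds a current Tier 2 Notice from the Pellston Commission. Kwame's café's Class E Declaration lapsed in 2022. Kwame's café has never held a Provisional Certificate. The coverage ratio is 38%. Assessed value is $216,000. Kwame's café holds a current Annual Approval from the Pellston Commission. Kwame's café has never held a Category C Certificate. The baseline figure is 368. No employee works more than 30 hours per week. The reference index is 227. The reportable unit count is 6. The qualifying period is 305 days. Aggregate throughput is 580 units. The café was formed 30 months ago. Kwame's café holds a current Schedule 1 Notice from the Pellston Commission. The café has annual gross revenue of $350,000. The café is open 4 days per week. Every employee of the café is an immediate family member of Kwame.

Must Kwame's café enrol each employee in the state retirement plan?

Exception (a) fails — no current Category C Certificate is held.
Exception (b) requires that the employer holds a current Class E Declaration from the Pellston Commission; but no current Class E Declaration is held, so (b) is unavailable.
Exception (c) does not apply: the coverage ratio is 38%, short of 51%.
All of (d)'s requirements are met (no employee is paid on commission; a current Small Employer Certificate is held). However, paragraphs (i)–(n) must be considered: (i) is triggered — a current Schedule 1 Notice is held. (j) operates (a current Annual Approval is held), but yields to (k): (k) applies — the café is classified under the construction sector. (l) is not triggered (assessed value is $216,000, not less than $207,000), so (k) stands. Exception (d) does not apply.
Exception (e) fails — the employer is for-profit.
None of the exceptions is available; § 52.2 applies in full.

Yes — Kwame's café must enrol each employee in the state retirement plan.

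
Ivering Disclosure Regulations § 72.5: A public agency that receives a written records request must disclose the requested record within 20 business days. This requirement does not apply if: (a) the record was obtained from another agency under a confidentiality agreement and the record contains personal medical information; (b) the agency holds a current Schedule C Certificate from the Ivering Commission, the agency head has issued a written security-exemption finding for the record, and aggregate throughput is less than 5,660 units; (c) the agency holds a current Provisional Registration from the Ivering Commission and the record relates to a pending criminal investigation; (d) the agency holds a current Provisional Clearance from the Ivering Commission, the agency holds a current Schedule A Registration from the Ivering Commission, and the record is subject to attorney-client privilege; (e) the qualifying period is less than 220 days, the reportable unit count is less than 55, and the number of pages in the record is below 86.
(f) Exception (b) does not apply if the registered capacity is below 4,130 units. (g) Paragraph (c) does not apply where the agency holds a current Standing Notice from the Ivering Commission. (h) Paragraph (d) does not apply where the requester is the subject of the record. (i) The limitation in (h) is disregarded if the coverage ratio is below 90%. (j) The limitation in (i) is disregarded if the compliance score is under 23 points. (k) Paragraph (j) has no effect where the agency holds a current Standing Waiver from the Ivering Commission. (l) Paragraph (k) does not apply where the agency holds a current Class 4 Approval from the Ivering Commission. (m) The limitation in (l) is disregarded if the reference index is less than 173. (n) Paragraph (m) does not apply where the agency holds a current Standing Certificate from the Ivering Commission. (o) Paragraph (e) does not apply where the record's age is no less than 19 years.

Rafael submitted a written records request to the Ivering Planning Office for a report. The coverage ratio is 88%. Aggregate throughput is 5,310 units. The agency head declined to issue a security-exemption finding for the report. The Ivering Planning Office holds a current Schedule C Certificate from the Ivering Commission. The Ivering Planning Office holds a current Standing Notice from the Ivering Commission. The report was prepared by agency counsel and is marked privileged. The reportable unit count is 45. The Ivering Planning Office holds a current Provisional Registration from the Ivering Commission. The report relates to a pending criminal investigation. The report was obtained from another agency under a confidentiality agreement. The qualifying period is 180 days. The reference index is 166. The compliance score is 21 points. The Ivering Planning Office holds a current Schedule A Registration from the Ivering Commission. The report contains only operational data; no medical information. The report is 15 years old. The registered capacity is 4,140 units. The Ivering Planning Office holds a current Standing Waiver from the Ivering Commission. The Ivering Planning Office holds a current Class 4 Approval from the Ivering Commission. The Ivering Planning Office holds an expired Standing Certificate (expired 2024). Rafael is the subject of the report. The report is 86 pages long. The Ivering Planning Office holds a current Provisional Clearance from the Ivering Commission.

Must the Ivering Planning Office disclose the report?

Exception (a) does not apply: the report contains only operational data.
Exception (b) fails — the agency head declined to issue a security-exemption finding.
Exception (c): a current Provisional Registration is held; the report relates to a pending investigation — every condition holds. However, paragraph (g) must be considered: (g) operates against (c): a current Standing Notice is held. Exception (c) does not apply.
All of (d)'s requirements are met (a current Provisional Clearance is held; a current Schedule A Registration is held; the report is privileged). Applying paragraphs (h)–(n): (h) operates (Rafael is the subject of the report), but is overridden by (i): (i) operates against (h): the coverage ratio is 88%, below the 90% limit. (j) applies (the compliance score is 21 points, under the 23 points limit), but is set aside by (k): (k) operates against (j): a current Standing Waiver is held. (l) would limit (k) — a current Class 4 Approval is held — but (m) sets (l) aside: (m) is triggered — the reference index is 166, less than the 173 limit. (n) is inapplicable (there is no Standing Certificate in force), so (m) stands. Exception (d) stands.
Exception (e) requires that the number of pages in the record is below 86; but the number of pages in the record is 86, not below 86, so (e) is unavailable.

No — exception (d) applies; the Ivering Planning Office is not required to disclose the report.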